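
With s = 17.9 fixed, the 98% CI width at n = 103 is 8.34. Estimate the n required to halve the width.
n ≈ 412

CI width ∝ 1/√n
To reduce width by factor 2, need √n to grow by 2 → need 2² = 4 times as many samples.

Current: n = 103, width = 8.34
New: n = 412, width ≈ 4.12

Width reduced by factor of 8.34/4.12 = 2.02.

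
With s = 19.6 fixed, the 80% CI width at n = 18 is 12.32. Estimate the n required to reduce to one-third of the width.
n ≈ 162

CI width ∝ 1/√n
To reduce width by factor 3, need √n to grow by 3 → need 3² = 9 times as many samples.

Current: n = 18, width = 12.32
New: n = 162, width ≈ 3.96

Width reduced by factor of 12.32/3.96 = 3.11.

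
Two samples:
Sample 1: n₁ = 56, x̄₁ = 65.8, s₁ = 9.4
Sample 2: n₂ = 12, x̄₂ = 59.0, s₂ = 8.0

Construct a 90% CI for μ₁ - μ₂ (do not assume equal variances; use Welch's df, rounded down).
(2.24, 11.36)

Difference: x̄₁ - x̄₂ = 6.80
SE = √(s₁²/n₁ + s₂²/n₂) = √(9.4²/56 + 8.0²/12) = 2.6289
df = 18.15 → 18 (Welch–Satterthwaite, rounded down)
t* = 1.734

CI: 6.80 ± 1.734 · 2.6289 = 6.80 ± 4.56 = (2.24, 11.36)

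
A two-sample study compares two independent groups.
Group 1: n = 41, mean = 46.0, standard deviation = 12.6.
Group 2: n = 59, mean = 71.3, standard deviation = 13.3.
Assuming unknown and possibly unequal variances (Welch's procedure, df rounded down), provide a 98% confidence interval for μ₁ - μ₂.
(-31.51, -19.09)

Difference: x̄₁ - x̄₂ = -25.30
SE = √(s₁²/n₁ + s₂²/n₂) = √(12.6²/41 + 13.3²/59) = 2.6211
df = 89.09 → 89 (Welch–Satterthwaite, rounded down)
t* = 2.369

CI: -25.30 ± 2.369 · 2.6211 = -25.30 ± 6.21 = (-31.51, -19.09)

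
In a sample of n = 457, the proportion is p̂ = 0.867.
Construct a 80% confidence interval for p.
(0.847, 0.887)

Proportion CI:
SE = √(p̂(1-p̂)/n) = √(0.867 · 0.133 / 457) = 0.01588

z* = 1.282
Margin = z* · SE = 1.282 · 0.01588 = 0.0204

CI: 0.867 ± 0.0204 = (0.847, 0.887)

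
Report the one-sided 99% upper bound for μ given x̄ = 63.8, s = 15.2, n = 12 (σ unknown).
μ ≤ 75.73

Upper bound (one-sided):
t* = 2.718 (one-sided for 99%)
Upper bound = x̄ + t* · s/√n = 63.8 + 2.718 · 15.2/√12 = 75.73

We are 99% confident that μ ≤ 75.73.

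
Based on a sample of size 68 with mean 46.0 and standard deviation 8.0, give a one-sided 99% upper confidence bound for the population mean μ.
μ ≤ 48.31

Upper bound (one-sided):
t* = 2.383 (one-sided for 99%)
Upper bound = x̄ + t* · s/√n = 46.0 + 2.383 · 8.0/√68 = 48.31

We are 99% confident that μ ≤ 48.31.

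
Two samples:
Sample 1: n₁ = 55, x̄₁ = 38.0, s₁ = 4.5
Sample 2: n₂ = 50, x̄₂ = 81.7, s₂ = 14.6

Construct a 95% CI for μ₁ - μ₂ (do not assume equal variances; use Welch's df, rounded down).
(-48.01, -39.39)

Difference: x̄₁ - x̄₂ = -43.70
SE = √(s₁²/n₁ + s₂²/n₂) = √(4.5²/55 + 14.6²/50) = 2.1521
df = 57.44 → 57 (Welch–Satterthwaite, rounded down)
t* = 2.002

CI: -43.70 ± 2.002 · 2.1521 = -43.70 ± 4.31 = (-48.01, -39.39)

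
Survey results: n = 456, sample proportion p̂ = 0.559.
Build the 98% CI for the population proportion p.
(0.505, 0.613)

Proportion CI:
SE = √(p̂(1-p̂)/n) = √(0.559 · 0.441 / 456) = 0.02325

z* = 2.326
Margin = z* · SE = 2.326 · 0.02325 = 0.0541

CI: 0.559 ± 0.0541 = (0.505, 0.613)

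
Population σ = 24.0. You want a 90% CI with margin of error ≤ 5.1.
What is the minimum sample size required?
n ≥ 60

For margin E ≤ 5.1:
n ≥ (z* · σ / E)²
n ≥ (1.645 · 24.0 / 5.1)²
n ≥ 59.93

Minimum n = 60 (rounding up)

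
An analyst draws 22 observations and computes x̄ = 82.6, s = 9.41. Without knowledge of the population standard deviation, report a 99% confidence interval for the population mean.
(76.92, 88.28)

t-interval (σ unknown):
df = n - 1 = 21
t* = 2.831 for 99% confidence

Margin of error = t* · s/√n = 2.831 · 9.41/√22 = 5.68

CI: (76.92, 88.28)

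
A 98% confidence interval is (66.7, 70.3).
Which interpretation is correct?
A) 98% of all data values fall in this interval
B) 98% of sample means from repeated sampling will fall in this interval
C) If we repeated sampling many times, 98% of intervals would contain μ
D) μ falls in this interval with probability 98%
C

A) Wrong — a CI is about the parameter μ, not individual data values.
B) Wrong — coverage applies to intervals containing μ, not to future x̄ values.
C) Correct — this is the frequentist long-run coverage interpretation.
D) Wrong — μ is fixed; the randomness lives in the interval, not in μ.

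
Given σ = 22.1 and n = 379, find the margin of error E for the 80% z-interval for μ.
Margin of error = 1.46

Margin of error = z* · σ/√n
= 1.282 · 22.1/√379
= 1.282 · 22.1/19.4679
= 1.46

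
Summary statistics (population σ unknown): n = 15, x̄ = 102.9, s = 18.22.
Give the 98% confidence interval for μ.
(90.56, 115.24)

t-interval (σ unknown):
df = n - 1 = 14
t* = 2.624 for 98% confidence

Margin of error = t* · s/√n = 2.624 · 18.22/√15 = 12.34

CI: (90.56, 115.24)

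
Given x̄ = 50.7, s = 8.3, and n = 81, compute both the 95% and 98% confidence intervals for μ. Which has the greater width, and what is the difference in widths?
98% CI is wider by 0.71

df = 80
95% CI: t* = 1.990, (48.86, 52.54), width = 2 · t* · s/√n = 3.67
98% CI: t* = 2.374, (48.51, 52.89), width = 2 · t* · s/√n = 4.38

The 98% CI is wider by 4.38 - 3.67 = 0.71.
Higher confidence requires a wider interval.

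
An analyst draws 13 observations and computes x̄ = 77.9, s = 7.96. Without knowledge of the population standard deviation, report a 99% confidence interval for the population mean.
(71.16, 84.64)

t-interval (σ unknown):
df = n - 1 = 12
t* = 3.055 for 99% confidence

Margin of error = t* · s/√n = 3.055 · 7.96/√13 = 6.74

CI: (71.16, 84.64)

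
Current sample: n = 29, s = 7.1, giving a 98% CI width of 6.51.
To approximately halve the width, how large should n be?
n ≈ 116

CI width ∝ 1/√n
To reduce width by factor 2, need √n to grow by 2 → need 2² = 4 times as many samples.

Current: n = 29, width = 6.51
New: n = 116, width ≈ 3.11

Width reduced by factor of 6.51/3.11 = 2.09.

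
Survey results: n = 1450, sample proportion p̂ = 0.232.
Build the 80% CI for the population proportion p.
(0.218, 0.246)

Proportion CI:
SE = √(p̂(1-p̂)/n) = √(0.232 · 0.768 / 1450) = 0.01109

z* = 1.282
Margin = z* · SE = 1.282 · 0.01109 = 0.0142

CI: 0.232 ± 0.0142 = (0.218, 0.246)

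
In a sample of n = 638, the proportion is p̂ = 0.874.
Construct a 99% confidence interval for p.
(0.840, 0.908)

Proportion CI:
SE = √(p̂(1-p̂)/n) = √(0.874 · 0.126 / 638) = 0.01314

z* = 2.576
Margin = z* · SE = 2.576 · 0.01314 = 0.0338

CI: 0.874 ± 0.0338 = (0.840, 0.908)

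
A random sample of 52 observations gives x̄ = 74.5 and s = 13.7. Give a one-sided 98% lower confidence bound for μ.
μ ≥ 70.50

Lower bound (one-sided):
t* = 2.108 (one-sided for 98%)
Lower bound = x̄ - t* · s/√n = 74.5 - 2.108 · 13.7/√52 = 70.50

We are 98% confident that μ ≥ 70.50.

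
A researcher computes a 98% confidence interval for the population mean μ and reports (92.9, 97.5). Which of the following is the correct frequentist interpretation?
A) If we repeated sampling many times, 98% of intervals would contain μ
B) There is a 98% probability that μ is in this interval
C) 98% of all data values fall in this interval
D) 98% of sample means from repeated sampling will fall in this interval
A

A) Correct — this is the frequentist long-run coverage interpretation.
B) Wrong — μ is fixed; the randomness lives in the interval, not in μ.
C) Wrong — a CI is about the parameter μ, not individual data values.
D) Wrong — coverage applies to intervals containing μ, not to future x̄ values.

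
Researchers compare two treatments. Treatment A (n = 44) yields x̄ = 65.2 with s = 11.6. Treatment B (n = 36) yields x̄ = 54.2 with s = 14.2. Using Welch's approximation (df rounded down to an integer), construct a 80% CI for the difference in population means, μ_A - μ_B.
(7.19, 14.81)

Difference: x̄₁ - x̄₂ = 11.00
SE = √(s₁²/n₁ + s₂²/n₂) = √(11.6²/44 + 14.2²/36) = 2.9427
df = 67.32 → 67 (Welch–Satterthwaite, rounded down)
t* = 1.294

CI: 11.00 ± 1.294 · 2.9427 = 11.00 ± 3.81 = (7.19, 14.81)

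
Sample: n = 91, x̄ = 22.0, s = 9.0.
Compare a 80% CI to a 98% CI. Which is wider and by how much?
98% CI is wider by 2.03

df = 90
80% CI: t* = 1.291, (20.78, 23.22), width = 2 · t* · s/√n = 2.44
98% CI: t* = 2.368, (19.77, 24.23), width = 2 · t* · s/√n = 4.47

The 98% CI is wider by 4.47 - 2.44 = 2.03.
Higher confidence requires a wider interval.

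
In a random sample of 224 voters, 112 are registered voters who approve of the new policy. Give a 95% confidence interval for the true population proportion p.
(0.435, 0.565)

Proportion CI:
p̂ = 112/224 = 0.50000
SE = √(p̂(1-p̂)/n) = √(0.50000 · 0.50000 / 224) = 0.03341

z* = 1.960
Margin = z* · SE = 1.960 · 0.03341 = 0.0655

CI: 0.50000 ± 0.0655 = (0.435, 0.565)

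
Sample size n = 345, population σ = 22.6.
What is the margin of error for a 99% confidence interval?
Margin of error = 3.13

Margin of error = z* · σ/√n
= 2.576 · 22.6/√345
= 2.576 · 22.6/18.5742
= 3.13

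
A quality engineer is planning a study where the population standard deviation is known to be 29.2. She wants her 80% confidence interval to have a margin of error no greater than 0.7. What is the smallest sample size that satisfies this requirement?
n ≥ 2860

For margin E ≤ 0.7:
n ≥ (z* · σ / E)²
n ≥ (1.282 · 29.2 / 0.7)²
n ≥ 2859.87

Minimum n = 2860 (rounding up)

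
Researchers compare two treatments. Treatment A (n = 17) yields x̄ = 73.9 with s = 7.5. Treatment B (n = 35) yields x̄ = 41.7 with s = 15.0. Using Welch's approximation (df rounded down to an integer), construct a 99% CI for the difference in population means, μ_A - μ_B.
(23.84, 40.56)

Difference: x̄₁ - x̄₂ = 32.20
SE = √(s₁²/n₁ + s₂²/n₂) = √(7.5²/17 + 15.0²/35) = 3.1205
df = 49.91 → 49 (Welch–Satterthwaite, rounded down)
t* = 2.680

CI: 32.20 ± 2.680 · 3.1205 = 32.20 ± 8.36 = (23.84, 40.56)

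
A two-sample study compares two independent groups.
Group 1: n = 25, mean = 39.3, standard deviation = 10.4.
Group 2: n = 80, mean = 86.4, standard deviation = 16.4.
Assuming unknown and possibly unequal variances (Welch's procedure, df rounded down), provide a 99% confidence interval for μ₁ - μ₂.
(-54.46, -39.74)

Difference: x̄₁ - x̄₂ = -47.10
SE = √(s₁²/n₁ + s₂²/n₂) = √(10.4²/25 + 16.4²/80) = 2.7728
df = 64.04 → 64 (Welch–Satterthwaite, rounded down)
t* = 2.655

CI: -47.10 ± 2.655 · 2.7728 = -47.10 ± 7.36 = (-54.46, -39.74)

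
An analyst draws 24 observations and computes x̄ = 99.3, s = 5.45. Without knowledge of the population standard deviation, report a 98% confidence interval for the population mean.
(96.52, 102.08)

t-interval (σ unknown):
df = n - 1 = 23
t* = 2.500 for 98% confidence

Margin of error = t* · s/√n = 2.500 · 5.45/√24 = 2.78

CI: (96.52, 102.08)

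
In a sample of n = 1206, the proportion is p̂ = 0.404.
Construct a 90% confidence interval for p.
(0.381, 0.427)

Proportion CI:
SE = √(p̂(1-p̂)/n) = √(0.404 · 0.596 / 1206) = 0.01413

z* = 1.645
Margin = z* · SE = 1.645 · 0.01413 = 0.0232

CI: 0.404 ± 0.0232 = (0.381, 0.427)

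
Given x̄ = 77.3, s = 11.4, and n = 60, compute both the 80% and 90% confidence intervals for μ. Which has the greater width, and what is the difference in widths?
90% CI is wider by 1.11

df = 59
80% CI: t* = 1.296, (75.39, 79.21), width = 2 · t* · s/√n = 3.81
90% CI: t* = 1.671, (74.84, 79.76), width = 2 · t* · s/√n = 4.92

The 90% CI is wider by 4.92 - 3.81 = 1.11.
Higher confidence requires a wider interval.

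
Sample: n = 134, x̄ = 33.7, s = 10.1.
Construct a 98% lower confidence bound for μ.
μ ≥ 31.89

Lower bound (one-sided):
t* = 2.074 (one-sided for 98%)
Lower bound = x̄ - t* · s/√n = 33.7 - 2.074 · 10.1/√134 = 31.89

We are 98% confident that μ ≥ 31.89.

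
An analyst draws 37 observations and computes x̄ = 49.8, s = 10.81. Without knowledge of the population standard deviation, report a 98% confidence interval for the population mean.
(45.47, 54.13)

t-interval (σ unknown):
df = n - 1 = 36
t* = 2.434 for 98% confidence

Margin of error = t* · s/√n = 2.434 · 10.81/√37 = 4.33

CI: (45.47, 54.13)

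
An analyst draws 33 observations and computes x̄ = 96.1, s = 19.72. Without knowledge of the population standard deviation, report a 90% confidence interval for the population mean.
(90.28, 101.92)

t-interval (σ unknown):
df = n - 1 = 32
t* = 1.694 for 90% confidence

Margin of error = t* · s/√n = 1.694 · 19.72/√33 = 5.82

CI: (90.28, 101.92)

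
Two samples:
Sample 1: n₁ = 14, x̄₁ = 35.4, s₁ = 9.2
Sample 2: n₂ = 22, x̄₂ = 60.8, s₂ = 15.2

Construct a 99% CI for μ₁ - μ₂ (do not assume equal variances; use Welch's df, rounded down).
(-36.52, -14.28)

Difference: x̄₁ - x̄₂ = -25.40
SE = √(s₁²/n₁ + s₂²/n₂) = √(9.2²/14 + 15.2²/22) = 4.0679
df = 33.96 → 33 (Welch–Satterthwaite, rounded down)
t* = 2.733

CI: -25.40 ± 2.733 · 4.0679 = -25.40 ± 11.12 = (-36.52, -14.28)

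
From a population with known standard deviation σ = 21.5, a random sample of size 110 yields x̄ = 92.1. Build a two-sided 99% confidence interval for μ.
(86.82, 97.38)

z-interval (σ known):
z* = 2.576 for 99% confidence

Margin of error = z* · σ/√n = 2.576 · 21.5/√110 = 5.28

CI: (92.1 - 5.28, 92.1 + 5.28) = (86.82, 97.38)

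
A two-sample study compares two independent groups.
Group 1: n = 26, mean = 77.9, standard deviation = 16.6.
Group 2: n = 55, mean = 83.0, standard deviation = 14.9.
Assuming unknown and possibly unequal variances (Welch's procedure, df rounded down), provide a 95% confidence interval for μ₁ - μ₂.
(-12.81, 2.61)

Difference: x̄₁ - x̄₂ = -5.10
SE = √(s₁²/n₁ + s₂²/n₂) = √(16.6²/26 + 14.9²/55) = 3.8256
df = 44.67 → 44 (Welch–Satterthwaite, rounded down)
t* = 2.015

CI: -5.10 ± 2.015 · 3.8256 = -5.10 ± 7.71 = (-12.81, 2.61)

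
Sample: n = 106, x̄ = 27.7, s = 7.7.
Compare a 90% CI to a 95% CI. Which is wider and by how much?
95% CI is wider by 0.49

df = 105
90% CI: t* = 1.659, (26.46, 28.94), width = 2 · t* · s/√n = 2.48
95% CI: t* = 1.983, (26.22, 29.18), width = 2 · t* · s/√n = 2.97

The 95% CI is wider by 2.97 - 2.48 = 0.49.
Higher confidence requires a wider interval.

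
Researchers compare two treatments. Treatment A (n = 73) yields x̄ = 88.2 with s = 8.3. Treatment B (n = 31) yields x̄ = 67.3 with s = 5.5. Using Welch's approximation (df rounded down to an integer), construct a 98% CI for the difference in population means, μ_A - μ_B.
(17.61, 24.19)

Difference: x̄₁ - x̄₂ = 20.90
SE = √(s₁²/n₁ + s₂²/n₂) = √(8.3²/73 + 5.5²/31) = 1.3855
df = 83.53 → 83 (Welch–Satterthwaite, rounded down)
t* = 2.372

CI: 20.90 ± 2.372 · 1.3855 = 20.90 ± 3.29 = (17.61, 24.19)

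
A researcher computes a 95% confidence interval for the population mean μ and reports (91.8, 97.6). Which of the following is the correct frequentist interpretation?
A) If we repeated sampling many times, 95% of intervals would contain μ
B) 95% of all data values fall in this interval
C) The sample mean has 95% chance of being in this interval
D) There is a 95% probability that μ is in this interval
A

A) Correct — this is the frequentist long-run coverage interpretation.
B) Wrong — a CI is about the parameter μ, not individual data values.
C) Wrong — x̄ is observed and sits in the interval by construction.
D) Wrong — μ is fixed; the randomness lives in the interval, not in μ.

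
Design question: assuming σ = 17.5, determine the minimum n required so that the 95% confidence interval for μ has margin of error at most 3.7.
n ≥ 86

For margin E ≤ 3.7:
n ≥ (z* · σ / E)²
n ≥ (1.960 · 17.5 / 3.7)²
n ≥ 85.94

Minimum n = 86 (rounding up)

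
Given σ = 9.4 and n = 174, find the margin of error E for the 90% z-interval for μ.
Margin of error = 1.17

Margin of error = z* · σ/√n
= 1.645 · 9.4/√174
= 1.645 · 9.4/13.1909
= 1.17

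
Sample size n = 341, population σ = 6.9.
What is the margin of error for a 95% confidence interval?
Margin of error = 0.73

Margin of error = z* · σ/√n
= 1.960 · 6.9/√341
= 1.960 · 6.9/18.4662
= 0.73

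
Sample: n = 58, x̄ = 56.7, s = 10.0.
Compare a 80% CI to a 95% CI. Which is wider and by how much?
95% CI is wider by 1.85

df = 57
80% CI: t* = 1.297, (55.00, 58.40), width = 2 · t* · s/√n = 3.41
95% CI: t* = 2.002, (54.07, 59.33), width = 2 · t* · s/√n = 5.26

The 95% CI is wider by 5.26 - 3.41 = 1.85.
Higher confidence requires a wider interval.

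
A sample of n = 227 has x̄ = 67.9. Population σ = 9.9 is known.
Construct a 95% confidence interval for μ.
(66.61, 69.19)

z-interval (σ known):
z* = 1.960 for 95% confidence

Margin of error = z* · σ/√n = 1.960 · 9.9/√227 = 1.29

CI: (67.9 - 1.29, 67.9 + 1.29) = (66.61, 69.19)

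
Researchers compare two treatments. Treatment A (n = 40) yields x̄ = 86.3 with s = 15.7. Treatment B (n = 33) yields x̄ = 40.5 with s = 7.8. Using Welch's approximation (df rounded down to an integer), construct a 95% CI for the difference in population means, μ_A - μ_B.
(40.14, 51.46)

Difference: x̄₁ - x̄₂ = 45.80
SE = √(s₁²/n₁ + s₂²/n₂) = √(15.7²/40 + 7.8²/33) = 2.8295
df = 59.35 → 59 (Welch–Satterthwaite, rounded down)
t* = 2.001

CI: 45.80 ± 2.001 · 2.8295 = 45.80 ± 5.66 = (40.14, 51.46)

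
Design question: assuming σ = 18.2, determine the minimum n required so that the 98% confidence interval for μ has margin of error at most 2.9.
n ≥ 214

For margin E ≤ 2.9:
n ≥ (z* · σ / E)²
n ≥ (2.326 · 18.2 / 2.9)²
n ≥ 213.09

Minimum n = 214 (rounding up)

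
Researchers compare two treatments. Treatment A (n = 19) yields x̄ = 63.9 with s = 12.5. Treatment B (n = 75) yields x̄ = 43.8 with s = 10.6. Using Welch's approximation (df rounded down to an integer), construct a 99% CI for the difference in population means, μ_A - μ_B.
(11.38, 28.82)

Difference: x̄₁ - x̄₂ = 20.10
SE = √(s₁²/n₁ + s₂²/n₂) = √(12.5²/19 + 10.6²/75) = 3.1180
df = 24.95 → 24 (Welch–Satterthwaite, rounded down)
t* = 2.797

CI: 20.10 ± 2.797 · 3.1180 = 20.10 ± 8.72 = (11.38, 28.82)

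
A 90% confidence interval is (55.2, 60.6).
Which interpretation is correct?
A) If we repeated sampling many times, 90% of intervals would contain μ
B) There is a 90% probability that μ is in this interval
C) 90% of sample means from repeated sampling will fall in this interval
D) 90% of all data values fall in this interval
A

A) Correct — this is the frequentist long-run coverage interpretation.
B) Wrong — μ is fixed; the randomness lives in the interval, not in μ.
C) Wrong — coverage applies to intervals containing μ, not to future x̄ values.
D) Wrong — a CI is about the parameter μ, not individual data values.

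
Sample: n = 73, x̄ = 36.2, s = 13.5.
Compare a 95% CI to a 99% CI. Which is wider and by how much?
99% CI is wider by 2.06

df = 72
95% CI: t* = 1.993, (33.05, 39.35), width = 2 · t* · s/√n = 6.30
99% CI: t* = 2.646, (32.02, 40.38), width = 2 · t* · s/√n = 8.36

The 99% CI is wider by 8.36 - 6.30 = 2.06.
Higher confidence requires a wider interval.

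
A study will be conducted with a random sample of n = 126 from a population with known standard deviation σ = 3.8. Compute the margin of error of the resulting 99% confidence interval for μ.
Margin of error = 0.87

Margin of error = z* · σ/√n
= 2.576 · 3.8/√126
= 2.576 · 3.8/11.2250
= 0.87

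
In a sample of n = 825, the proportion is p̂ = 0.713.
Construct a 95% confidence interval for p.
(0.682, 0.744)

Proportion CI:
SE = √(p̂(1-p̂)/n) = √(0.713 · 0.287 / 825) = 0.01575

z* = 1.960
Margin = z* · SE = 1.960 · 0.01575 = 0.0309

CI: 0.713 ± 0.0309 = (0.682, 0.744)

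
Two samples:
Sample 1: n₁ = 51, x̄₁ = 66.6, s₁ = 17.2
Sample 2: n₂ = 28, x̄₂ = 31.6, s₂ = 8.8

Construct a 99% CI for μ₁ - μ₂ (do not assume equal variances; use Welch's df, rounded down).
(27.27, 42.73)

Difference: x̄₁ - x̄₂ = 35.00
SE = √(s₁²/n₁ + s₂²/n₂) = √(17.2²/51 + 8.8²/28) = 2.9269
df = 76.74 → 76 (Welch–Satterthwaite, rounded down)
t* = 2.642

CI: 35.00 ± 2.642 · 2.9269 = 35.00 ± 7.73 = (27.27, 42.73)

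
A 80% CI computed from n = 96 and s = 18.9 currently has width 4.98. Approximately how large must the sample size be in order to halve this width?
n ≈ 384

CI width ∝ 1/√n
To reduce width by factor 2, need √n to grow by 2 → need 2² = 4 times as many samples.

Current: n = 96, width = 4.98
New: n = 384, width ≈ 2.48

Width reduced by factor of 4.98/2.48 = 2.01.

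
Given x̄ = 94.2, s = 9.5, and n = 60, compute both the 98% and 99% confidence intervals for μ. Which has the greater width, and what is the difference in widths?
99% CI is wider by 0.67

df = 59
98% CI: t* = 2.391, (91.27, 97.13), width = 2 · t* · s/√n = 5.86
99% CI: t* = 2.662, (90.94, 97.46), width = 2 · t* · s/√n = 6.53

The 99% CI is wider by 6.53 - 5.86 = 0.67.
Higher confidence requires a wider interval.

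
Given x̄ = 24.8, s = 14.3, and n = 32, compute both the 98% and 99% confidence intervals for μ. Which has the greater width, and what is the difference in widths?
99% CI is wider by 1.47

df = 31
98% CI: t* = 2.453, (18.60, 31.00), width = 2 · t* · s/√n = 12.40
99% CI: t* = 2.744, (17.86, 31.74), width = 2 · t* · s/√n = 13.87

The 99% CI is wider by 13.87 - 12.40 = 1.47.
Higher confidence requires a wider interval.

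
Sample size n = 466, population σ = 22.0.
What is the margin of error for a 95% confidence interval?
Margin of error = 2.00

Margin of error = z* · σ/√n
= 1.960 · 22.0/√466
= 1.960 · 22.0/21.5870
= 2.00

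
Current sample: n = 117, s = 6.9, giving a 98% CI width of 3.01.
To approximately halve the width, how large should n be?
n ≈ 468

CI width ∝ 1/√n
To reduce width by factor 2, need √n to grow by 2 → need 2² = 4 times as many samples.

Current: n = 117, width = 3.01
New: n = 468, width ≈ 1.49

Width reduced by factor of 3.01/1.49 = 2.02.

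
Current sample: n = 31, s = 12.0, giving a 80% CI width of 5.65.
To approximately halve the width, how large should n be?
n ≈ 124

CI width ∝ 1/√n
To reduce width by factor 2, need √n to grow by 2 → need 2² = 4 times as many samples.

Current: n = 31, width = 5.65
New: n = 124, width ≈ 2.78

Width reduced by factor of 5.65/2.78 = 2.03.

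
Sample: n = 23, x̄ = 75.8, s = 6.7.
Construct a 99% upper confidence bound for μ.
μ ≤ 79.30

Upper bound (one-sided):
t* = 2.508 (one-sided for 99%)
Upper bound = x̄ + t* · s/√n = 75.8 + 2.508 · 6.7/√23 = 79.30

We are 99% confident that μ ≤ 79.30.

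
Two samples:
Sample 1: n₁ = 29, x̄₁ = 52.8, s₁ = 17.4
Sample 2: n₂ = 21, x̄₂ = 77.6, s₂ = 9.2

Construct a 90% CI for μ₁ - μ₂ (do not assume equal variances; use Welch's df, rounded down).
(-31.19, -18.41)

Difference: x̄₁ - x̄₂ = -24.80
SE = √(s₁²/n₁ + s₂²/n₂) = √(17.4²/29 + 9.2²/21) = 3.8040
df = 44.51 → 44 (Welch–Satterthwaite, rounded down)
t* = 1.680

CI: -24.80 ± 1.680 · 3.8040 = -24.80 ± 6.39 = (-31.19, -18.41)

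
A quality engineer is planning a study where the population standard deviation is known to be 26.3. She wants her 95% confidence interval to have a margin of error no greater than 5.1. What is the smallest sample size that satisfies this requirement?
n ≥ 103

For margin E ≤ 5.1:
n ≥ (z* · σ / E)²
n ≥ (1.960 · 26.3 / 5.1)²
n ≥ 102.16

Minimum n = 103 (rounding up)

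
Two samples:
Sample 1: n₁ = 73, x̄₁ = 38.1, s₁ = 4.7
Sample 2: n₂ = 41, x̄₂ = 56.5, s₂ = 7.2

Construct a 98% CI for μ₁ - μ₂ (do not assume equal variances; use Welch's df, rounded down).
(-21.39, -15.41)

Difference: x̄₁ - x̄₂ = -18.40
SE = √(s₁²/n₁ + s₂²/n₂) = √(4.7²/73 + 7.2²/41) = 1.2518
df = 59.54 → 59 (Welch–Satterthwaite, rounded down)
t* = 2.391

CI: -18.40 ± 2.391 · 1.2518 = -18.40 ± 2.99 = (-21.39, -15.41)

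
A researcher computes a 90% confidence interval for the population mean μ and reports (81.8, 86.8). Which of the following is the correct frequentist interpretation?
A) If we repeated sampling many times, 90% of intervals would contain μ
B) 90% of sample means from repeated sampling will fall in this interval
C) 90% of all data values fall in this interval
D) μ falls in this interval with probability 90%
A

A) Correct — this is the frequentist long-run coverage interpretation.
B) Wrong — coverage applies to intervals containing μ, not to future x̄ values.
C) Wrong — a CI is about the parameter μ, not individual data values.
D) Wrong — μ is fixed; the randomness lives in the interval, not in μ.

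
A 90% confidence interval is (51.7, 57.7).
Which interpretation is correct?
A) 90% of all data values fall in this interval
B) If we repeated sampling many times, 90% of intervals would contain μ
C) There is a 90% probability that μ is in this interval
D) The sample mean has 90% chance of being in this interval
B

A) Wrong — a CI is about the parameter μ, not individual data values.
B) Correct — this is the frequentist long-run coverage interpretation.
C) Wrong — μ is fixed; the randomness lives in the interval, not in μ.
D) Wrong — x̄ is observed and sits in the interval by construction.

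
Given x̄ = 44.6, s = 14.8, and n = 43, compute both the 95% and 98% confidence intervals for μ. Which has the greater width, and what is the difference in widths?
98% CI is wider by 1.80

df = 42
95% CI: t* = 2.018, (40.05, 49.15), width = 2 · t* · s/√n = 9.11
98% CI: t* = 2.418, (39.14, 50.06), width = 2 · t* · s/√n = 10.91

The 98% CI is wider by 10.91 - 9.11 = 1.80.
Higher confidence requires a wider interval.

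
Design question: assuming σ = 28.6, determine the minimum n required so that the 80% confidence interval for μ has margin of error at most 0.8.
n ≥ 2101

For margin E ≤ 0.8:
n ≥ (z* · σ / E)²
n ≥ (1.282 · 28.6 / 0.8)²
n ≥ 2100.53

Minimum n = 2101 (rounding up)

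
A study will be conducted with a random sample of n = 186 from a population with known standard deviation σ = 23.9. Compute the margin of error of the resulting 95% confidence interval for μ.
Margin of error = 3.43

Margin of error = z* · σ/√n
= 1.960 · 23.9/√186
= 1.960 · 23.9/13.6382
= 3.43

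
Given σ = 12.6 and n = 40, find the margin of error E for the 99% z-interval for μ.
Margin of error = 5.13

Margin of error = z* · σ/√n
= 2.576 · 12.6/√40
= 2.576 · 12.6/6.3246
= 5.13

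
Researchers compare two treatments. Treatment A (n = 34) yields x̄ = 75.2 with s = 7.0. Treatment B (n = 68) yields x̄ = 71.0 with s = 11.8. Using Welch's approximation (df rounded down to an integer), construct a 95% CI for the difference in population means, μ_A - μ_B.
(0.49, 7.91)

Difference: x̄₁ - x̄₂ = 4.20
SE = √(s₁²/n₁ + s₂²/n₂) = √(7.0²/34 + 11.8²/68) = 1.8678
df = 96.97 → 96 (Welch–Satterthwaite, rounded down)
t* = 1.985

CI: 4.20 ± 1.985 · 1.8678 = 4.20 ± 3.71 = (0.49, 7.91)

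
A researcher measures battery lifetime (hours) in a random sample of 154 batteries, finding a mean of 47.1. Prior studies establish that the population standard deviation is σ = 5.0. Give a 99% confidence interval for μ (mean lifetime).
(46.06, 48.14)

z-interval (σ known):
z* = 2.576 for 99% confidence

Margin of error = z* · σ/√n = 2.576 · 5.0/√154 = 1.04

CI: (47.1 - 1.04, 47.1 + 1.04) = (46.06, 48.14)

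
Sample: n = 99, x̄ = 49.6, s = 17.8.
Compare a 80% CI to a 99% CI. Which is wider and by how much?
99% CI is wider by 4.78

df = 98
80% CI: t* = 1.290, (47.29, 51.91), width = 2 · t* · s/√n = 4.62
99% CI: t* = 2.627, (44.90, 54.30), width = 2 · t* · s/√n = 9.40

The 99% CI is wider by 9.40 - 4.62 = 4.78.
Higher confidence requires a wider interval.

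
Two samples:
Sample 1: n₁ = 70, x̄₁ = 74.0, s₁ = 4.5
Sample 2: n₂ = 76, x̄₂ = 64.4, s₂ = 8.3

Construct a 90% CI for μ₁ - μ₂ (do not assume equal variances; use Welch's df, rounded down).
(7.79, 11.41)

Difference: x̄₁ - x̄₂ = 9.60
SE = √(s₁²/n₁ + s₂²/n₂) = √(4.5²/70 + 8.3²/76) = 1.0935
df = 117.50 → 117 (Welch–Satterthwaite, rounded down)
t* = 1.658

CI: 9.60 ± 1.658 · 1.0935 = 9.60 ± 1.81 = (7.79, 11.41)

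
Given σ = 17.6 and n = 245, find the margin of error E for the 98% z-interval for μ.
Margin of error = 2.62

Margin of error = z* · σ/√n
= 2.326 · 17.6/√245
= 2.326 · 17.6/15.6525
= 2.62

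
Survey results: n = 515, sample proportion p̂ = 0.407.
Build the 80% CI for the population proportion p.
(0.379, 0.435)

Proportion CI:
SE = √(p̂(1-p̂)/n) = √(0.407 · 0.593 / 515) = 0.02165

z* = 1.282
Margin = z* · SE = 1.282 · 0.02165 = 0.0278

CI: 0.407 ± 0.0278 = (0.379, 0.435)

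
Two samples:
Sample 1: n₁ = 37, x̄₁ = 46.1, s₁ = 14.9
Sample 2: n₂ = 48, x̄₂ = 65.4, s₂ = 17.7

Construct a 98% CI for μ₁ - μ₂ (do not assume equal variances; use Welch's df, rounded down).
(-27.70, -10.90)

Difference: x̄₁ - x̄₂ = -19.30
SE = √(s₁²/n₁ + s₂²/n₂) = √(14.9²/37 + 17.7²/48) = 3.5394
df = 82.31 → 82 (Welch–Satterthwaite, rounded down)
t* = 2.373

CI: -19.30 ± 2.373 · 3.5394 = -19.30 ± 8.40 = (-27.70, -10.90)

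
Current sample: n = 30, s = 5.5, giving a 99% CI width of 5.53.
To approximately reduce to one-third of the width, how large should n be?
n ≈ 270

CI width ∝ 1/√n
To reduce width by factor 3, need √n to grow by 3 → need 3² = 9 times as many samples.

Current: n = 30, width = 5.53
New: n = 270, width ≈ 1.74

Width reduced by factor of 5.53/1.74 = 3.18.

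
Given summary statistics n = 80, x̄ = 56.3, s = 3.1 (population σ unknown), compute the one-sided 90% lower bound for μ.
μ ≥ 55.85

Lower bound (one-sided):
t* = 1.292 (one-sided for 90%)
Lower bound = x̄ - t* · s/√n = 56.3 - 1.292 · 3.1/√80 = 55.85

We are 90% confident that μ ≥ 55.85.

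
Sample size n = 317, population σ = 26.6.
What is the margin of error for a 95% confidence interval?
Margin of error = 2.93

Margin of error = z* · σ/√n
= 1.960 · 26.6/√317
= 1.960 · 26.6/17.8045
= 2.93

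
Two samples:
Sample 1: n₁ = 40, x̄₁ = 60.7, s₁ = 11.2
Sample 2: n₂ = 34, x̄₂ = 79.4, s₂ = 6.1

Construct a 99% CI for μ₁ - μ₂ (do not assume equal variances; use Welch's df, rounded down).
(-24.16, -13.24)

Difference: x̄₁ - x̄₂ = -18.70
SE = √(s₁²/n₁ + s₂²/n₂) = √(11.2²/40 + 6.1²/34) = 2.0568
df = 62.04 → 62 (Welch–Satterthwaite, rounded down)
t* = 2.657

CI: -18.70 ± 2.657 · 2.0568 = -18.70 ± 5.46 = (-24.16, -13.24)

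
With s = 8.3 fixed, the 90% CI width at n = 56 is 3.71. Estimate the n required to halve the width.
n ≈ 224

CI width ∝ 1/√n
To reduce width by factor 2, need √n to grow by 2 → need 2² = 4 times as many samples.

Current: n = 56, width = 3.71
New: n = 224, width ≈ 1.83

Width reduced by factor of 3.71/1.83 = 2.03.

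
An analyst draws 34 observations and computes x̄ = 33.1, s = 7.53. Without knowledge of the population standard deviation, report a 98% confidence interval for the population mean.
(29.94, 36.26)

t-interval (σ unknown):
df = n - 1 = 33
t* = 2.445 for 98% confidence

Margin of error = t* · s/√n = 2.445 · 7.53/√34 = 3.16

CI: (29.94, 36.26)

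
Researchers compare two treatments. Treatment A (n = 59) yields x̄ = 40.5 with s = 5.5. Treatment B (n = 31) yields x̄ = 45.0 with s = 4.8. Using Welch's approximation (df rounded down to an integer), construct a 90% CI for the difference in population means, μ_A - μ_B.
(-6.37, -2.63)

Difference: x̄₁ - x̄₂ = -4.50
SE = √(s₁²/n₁ + s₂²/n₂) = √(5.5²/59 + 4.8²/31) = 1.1207
df = 68.75 → 68 (Welch–Satterthwaite, rounded down)
t* = 1.668

CI: -4.50 ± 1.668 · 1.1207 = -4.50 ± 1.87 = (-6.37, -2.63)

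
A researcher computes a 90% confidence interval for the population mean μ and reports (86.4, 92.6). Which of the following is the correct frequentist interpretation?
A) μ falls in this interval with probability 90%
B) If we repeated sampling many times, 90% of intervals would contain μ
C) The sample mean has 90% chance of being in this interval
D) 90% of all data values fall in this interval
B

A) Wrong — μ is fixed; the randomness lives in the interval, not in μ.
B) Correct — this is the frequentist long-run coverage interpretation.
C) Wrong — x̄ is observed and sits in the interval by construction.
D) Wrong — a CI is about the parameter μ, not individual data values.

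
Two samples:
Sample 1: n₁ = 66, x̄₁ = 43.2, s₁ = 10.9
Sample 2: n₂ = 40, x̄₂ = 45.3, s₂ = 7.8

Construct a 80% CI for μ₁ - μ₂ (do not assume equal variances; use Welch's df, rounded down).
(-4.45, 0.25)

Difference: x̄₁ - x̄₂ = -2.10
SE = √(s₁²/n₁ + s₂²/n₂) = √(10.9²/66 + 7.8²/40) = 1.8224
df = 101.03 → 101 (Welch–Satterthwaite, rounded down)
t* = 1.290

CI: -2.10 ± 1.290 · 1.8224 = -2.10 ± 2.35 = (-4.45, 0.25)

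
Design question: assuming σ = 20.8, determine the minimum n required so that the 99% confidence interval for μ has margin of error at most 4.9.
n ≥ 120

For margin E ≤ 4.9:
n ≥ (z* · σ / E)²
n ≥ (2.576 · 20.8 / 4.9)²
n ≥ 119.57

Minimum n = 120 (rounding up)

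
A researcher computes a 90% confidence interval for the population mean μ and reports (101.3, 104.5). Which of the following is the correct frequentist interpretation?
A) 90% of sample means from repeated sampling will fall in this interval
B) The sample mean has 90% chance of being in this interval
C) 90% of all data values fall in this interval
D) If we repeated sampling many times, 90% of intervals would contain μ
D

A) Wrong — coverage applies to intervals containing μ, not to future x̄ values.
B) Wrong — x̄ is observed and sits in the interval by construction.
C) Wrong — a CI is about the parameter μ, not individual data values.
D) Correct — this is the frequentist long-run coverage interpretation.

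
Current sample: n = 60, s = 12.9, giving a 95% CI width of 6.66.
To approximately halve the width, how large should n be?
n ≈ 240

CI width ∝ 1/√n
To reduce width by factor 2, need √n to grow by 2 → need 2² = 4 times as many samples.

Current: n = 60, width = 6.66
New: n = 240, width ≈ 3.28

Width reduced by factor of 6.66/3.28 = 2.03.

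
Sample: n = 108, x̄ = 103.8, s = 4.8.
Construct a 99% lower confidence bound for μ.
μ ≥ 102.71

Lower bound (one-sided):
t* = 2.362 (one-sided for 99%)
Lower bound = x̄ - t* · s/√n = 103.8 - 2.362 · 4.8/√108 = 102.71

We are 99% confident that μ ≥ 102.71.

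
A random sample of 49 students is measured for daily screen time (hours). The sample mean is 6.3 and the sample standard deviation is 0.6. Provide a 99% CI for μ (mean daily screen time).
(6.07, 6.53)

t-interval (σ unknown):
df = n - 1 = 48
t* = 2.682 for 99% confidence

Margin of error = t* · s/√n = 2.682 · 0.6/√49 = 0.23

CI: (6.07, 6.53)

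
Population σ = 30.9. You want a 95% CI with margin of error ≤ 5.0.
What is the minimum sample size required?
n ≥ 147

For margin E ≤ 5.0:
n ≥ (z* · σ / E)²
n ≥ (1.960 · 30.9 / 5.0)²
n ≥ 146.72

Minimum n = 147 (rounding up)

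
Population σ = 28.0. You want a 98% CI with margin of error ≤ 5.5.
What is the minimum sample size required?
n ≥ 141

For margin E ≤ 5.5:
n ≥ (z* · σ / E)²
n ≥ (2.326 · 28.0 / 5.5)²
n ≥ 140.22

Minimum n = 141 (rounding up)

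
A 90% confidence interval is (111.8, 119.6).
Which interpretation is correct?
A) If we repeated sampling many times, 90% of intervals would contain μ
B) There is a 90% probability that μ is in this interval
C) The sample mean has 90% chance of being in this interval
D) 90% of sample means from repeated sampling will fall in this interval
A

A) Correct — this is the frequentist long-run coverage interpretation.
B) Wrong — μ is fixed; the randomness lives in the interval, not in μ.
C) Wrong — x̄ is observed and sits in the interval by construction.
D) Wrong — coverage applies to intervals containing μ, not to future x̄ values.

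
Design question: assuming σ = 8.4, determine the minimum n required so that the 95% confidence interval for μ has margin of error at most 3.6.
n ≥ 21

For margin E ≤ 3.6:
n ≥ (z* · σ / E)²
n ≥ (1.960 · 8.4 / 3.6)²
n ≥ 20.92

Minimum n = 21 (rounding up)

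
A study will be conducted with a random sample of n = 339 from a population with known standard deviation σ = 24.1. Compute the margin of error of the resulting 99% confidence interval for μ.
Margin of error = 3.37

Margin of error = z* · σ/√n
= 2.576 · 24.1/√339
= 2.576 · 24.1/18.4120
= 3.37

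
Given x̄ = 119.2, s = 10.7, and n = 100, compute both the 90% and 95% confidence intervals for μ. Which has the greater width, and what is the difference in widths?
95% CI is wider by 0.70

df = 99
90% CI: t* = 1.660, (117.42, 120.98), width = 2 · t* · s/√n = 3.55
95% CI: t* = 1.984, (117.08, 121.32), width = 2 · t* · s/√n = 4.25

The 95% CI is wider by 4.25 - 3.55 = 0.70.
Higher confidence requires a wider interval.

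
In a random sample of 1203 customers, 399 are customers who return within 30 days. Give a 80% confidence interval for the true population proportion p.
(0.314, 0.349)

Proportion CI:
p̂ = 399/1203 = 0.33167
SE = √(p̂(1-p̂)/n) = √(0.33167 · 0.66833 / 1203) = 0.01357

z* = 1.282
Margin = z* · SE = 1.282 · 0.01357 = 0.0174

CI: 0.33167 ± 0.0174 = (0.314, 0.349)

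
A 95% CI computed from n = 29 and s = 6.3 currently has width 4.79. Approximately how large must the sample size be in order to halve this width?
n ≈ 116

CI width ∝ 1/√n
To reduce width by factor 2, need √n to grow by 2 → need 2² = 4 times as many samples.

Current: n = 29, width = 4.79
New: n = 116, width ≈ 2.32

Width reduced by factor of 4.79/2.32 = 2.06.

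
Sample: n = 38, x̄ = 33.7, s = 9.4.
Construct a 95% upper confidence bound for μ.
μ ≤ 36.27

Upper bound (one-sided):
t* = 1.687 (one-sided for 95%)
Upper bound = x̄ + t* · s/√n = 33.7 + 1.687 · 9.4/√38 = 36.27

We are 95% confident that μ ≤ 36.27.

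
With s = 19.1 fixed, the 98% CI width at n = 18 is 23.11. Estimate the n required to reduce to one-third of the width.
n ≈ 162

CI width ∝ 1/√n
To reduce width by factor 3, need √n to grow by 3 → need 3² = 9 times as many samples.

Current: n = 18, width = 23.11
New: n = 162, width ≈ 7.05

Width reduced by factor of 23.11/7.05 = 3.28.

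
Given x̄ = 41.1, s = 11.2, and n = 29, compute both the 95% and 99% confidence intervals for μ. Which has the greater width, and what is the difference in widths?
99% CI is wider by 2.97

df = 28
95% CI: t* = 2.048, (36.84, 45.36), width = 2 · t* · s/√n = 8.52
99% CI: t* = 2.763, (35.35, 46.85), width = 2 · t* · s/√n = 11.49

The 99% CI is wider by 11.49 - 8.52 = 2.97.
Higher confidence requires a wider interval.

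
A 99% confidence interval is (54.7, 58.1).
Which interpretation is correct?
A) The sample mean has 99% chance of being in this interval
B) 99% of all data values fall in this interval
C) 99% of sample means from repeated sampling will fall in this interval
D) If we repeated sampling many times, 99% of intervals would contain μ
D

A) Wrong — x̄ is observed and sits in the interval by construction.
B) Wrong — a CI is about the parameter μ, not individual data values.
C) Wrong — coverage applies to intervals containing μ, not to future x̄ values.
D) Correct — this is the frequentist long-run coverage interpretation.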